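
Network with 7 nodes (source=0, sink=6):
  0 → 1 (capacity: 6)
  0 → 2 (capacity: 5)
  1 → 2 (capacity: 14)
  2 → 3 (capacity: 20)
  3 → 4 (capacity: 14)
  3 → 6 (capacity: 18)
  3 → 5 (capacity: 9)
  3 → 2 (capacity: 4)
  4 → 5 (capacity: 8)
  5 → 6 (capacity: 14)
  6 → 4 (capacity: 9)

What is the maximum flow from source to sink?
Maximum flow = 11

Max flow: 11

Flow assignment:
  0 → 1: 6/6
  0 → 2: 5/5
  1 → 2: 6/14
  2 → 3: 11/20
  3 → 6: 11/18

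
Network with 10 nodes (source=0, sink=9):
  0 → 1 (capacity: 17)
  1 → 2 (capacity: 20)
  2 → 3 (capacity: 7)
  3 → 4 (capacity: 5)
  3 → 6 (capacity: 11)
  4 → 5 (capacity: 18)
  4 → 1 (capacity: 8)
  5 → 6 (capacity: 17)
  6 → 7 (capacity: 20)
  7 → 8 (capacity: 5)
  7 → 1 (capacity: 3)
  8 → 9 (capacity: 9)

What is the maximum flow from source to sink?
Maximum flow = 5

Max flow: 5

Flow assignment:
  0 → 1: 5/17
  1 → 2: 7/20
  2 → 3: 7/7
  3 → 6: 7/11
  6 → 7: 7/20
  7 → 8: 5/5
  7 → 1: 2/3
  8 → 9: 5/9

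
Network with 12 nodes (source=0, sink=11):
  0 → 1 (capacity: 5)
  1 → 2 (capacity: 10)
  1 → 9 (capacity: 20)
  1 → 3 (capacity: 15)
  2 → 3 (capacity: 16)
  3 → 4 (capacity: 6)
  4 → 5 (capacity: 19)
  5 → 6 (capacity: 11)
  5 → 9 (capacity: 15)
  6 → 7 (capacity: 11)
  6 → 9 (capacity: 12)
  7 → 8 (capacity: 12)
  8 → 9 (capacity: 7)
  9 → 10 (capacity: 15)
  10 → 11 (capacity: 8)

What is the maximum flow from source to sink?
Maximum flow = 5

Max flow: 5

Flow assignment:
  0 → 1: 5/5
  1 → 9: 5/20
  9 → 10: 5/15
  10 → 11: 5/8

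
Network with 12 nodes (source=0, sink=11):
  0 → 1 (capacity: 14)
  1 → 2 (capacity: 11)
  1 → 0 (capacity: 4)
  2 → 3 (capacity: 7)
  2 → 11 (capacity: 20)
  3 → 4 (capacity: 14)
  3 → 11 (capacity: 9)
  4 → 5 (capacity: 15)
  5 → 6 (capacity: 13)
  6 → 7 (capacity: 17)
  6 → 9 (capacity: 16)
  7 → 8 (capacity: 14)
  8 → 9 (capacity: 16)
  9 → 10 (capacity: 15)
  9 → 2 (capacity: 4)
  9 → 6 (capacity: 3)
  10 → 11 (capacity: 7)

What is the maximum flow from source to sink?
Maximum flow = 11

Max flow: 11

Flow assignment:
  0 → 1: 11/14
  1 → 2: 11/11
  2 → 11: 11/20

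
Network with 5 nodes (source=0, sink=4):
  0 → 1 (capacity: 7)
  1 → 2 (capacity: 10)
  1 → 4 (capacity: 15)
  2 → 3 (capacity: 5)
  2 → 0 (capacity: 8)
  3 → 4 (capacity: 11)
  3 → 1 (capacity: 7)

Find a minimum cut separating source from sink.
Min cut value = 7, edges: (0,1)

Min cut value: 7
Partition: S = [0], T = [1, 2, 3, 4]
Cut edges: (0,1)

By max-flow min-cut theorem, max flow = min cut = 7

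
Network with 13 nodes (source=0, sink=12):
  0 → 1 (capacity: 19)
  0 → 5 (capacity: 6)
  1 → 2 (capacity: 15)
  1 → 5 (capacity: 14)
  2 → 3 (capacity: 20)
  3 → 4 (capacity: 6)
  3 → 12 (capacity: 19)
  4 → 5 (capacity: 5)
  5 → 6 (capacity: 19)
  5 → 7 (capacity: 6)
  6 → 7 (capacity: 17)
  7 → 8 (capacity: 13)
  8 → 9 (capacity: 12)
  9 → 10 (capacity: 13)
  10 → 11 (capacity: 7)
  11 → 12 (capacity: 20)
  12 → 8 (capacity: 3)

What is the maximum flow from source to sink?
Maximum flow = 22

Max flow: 22

Flow assignment:
  0 → 1: 19/19
  0 → 5: 3/6
  1 → 2: 15/15
  1 → 5: 4/14
  2 → 3: 15/20
  3 → 12: 15/19
  5 → 6: 4/19
  5 → 7: 3/6
  6 → 7: 4/17
  7 → 8: 7/13
  8 → 9: 7/12
  9 → 10: 7/13
  10 → 11: 7/7
  11 → 12: 7/20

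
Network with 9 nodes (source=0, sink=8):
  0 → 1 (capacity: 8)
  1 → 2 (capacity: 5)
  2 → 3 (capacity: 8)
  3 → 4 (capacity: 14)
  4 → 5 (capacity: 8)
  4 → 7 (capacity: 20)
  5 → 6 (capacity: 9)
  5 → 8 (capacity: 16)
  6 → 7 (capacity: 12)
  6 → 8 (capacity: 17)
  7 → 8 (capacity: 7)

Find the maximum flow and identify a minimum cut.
Max flow = 5, Min cut edges: (1,2)

Maximum flow: 5
Minimum cut: (1,2)
Partition: S = [0, 1], T = [2, 3, 4, 5, 6, 7, 8]

Max-flow min-cut theorem verified: both equal 5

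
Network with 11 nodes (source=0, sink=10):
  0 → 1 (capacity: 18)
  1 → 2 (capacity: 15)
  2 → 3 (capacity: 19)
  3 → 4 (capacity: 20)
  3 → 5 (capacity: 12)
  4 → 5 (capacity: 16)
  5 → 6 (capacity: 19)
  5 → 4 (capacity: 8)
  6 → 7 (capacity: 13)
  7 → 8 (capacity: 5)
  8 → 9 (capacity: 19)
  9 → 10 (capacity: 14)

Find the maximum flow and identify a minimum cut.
Max flow = 5, Min cut edges: (7,8)

Maximum flow: 5
Minimum cut: (7,8)
Partition: S = [0, 1, 2, 3, 4, 5, 6, 7], T = [8, 9, 10]

Max-flow min-cut theorem verified: both equal 5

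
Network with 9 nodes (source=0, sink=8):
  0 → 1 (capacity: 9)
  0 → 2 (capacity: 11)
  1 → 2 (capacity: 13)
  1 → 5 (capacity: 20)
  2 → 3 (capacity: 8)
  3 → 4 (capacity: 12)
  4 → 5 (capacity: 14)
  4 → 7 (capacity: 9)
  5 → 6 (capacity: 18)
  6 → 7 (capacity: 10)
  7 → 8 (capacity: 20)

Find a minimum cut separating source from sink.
Min cut value = 17, edges: (0,1), (2,3)

Min cut value: 17
Partition: S = [0, 2], T = [1, 3, 4, 5, 6, 7, 8]
Cut edges: (0,1), (2,3)

By max-flow min-cut theorem, max flow = min cut = 17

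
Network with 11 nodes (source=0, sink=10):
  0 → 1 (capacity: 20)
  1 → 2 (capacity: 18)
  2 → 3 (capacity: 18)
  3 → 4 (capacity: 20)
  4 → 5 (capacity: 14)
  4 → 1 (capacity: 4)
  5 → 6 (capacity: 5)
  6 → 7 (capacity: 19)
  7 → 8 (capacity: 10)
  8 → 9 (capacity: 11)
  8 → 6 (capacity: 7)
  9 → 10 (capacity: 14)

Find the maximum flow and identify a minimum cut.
Max flow = 5, Min cut edges: (5,6)

Maximum flow: 5
Minimum cut: (5,6)
Partition: S = [0, 1, 2, 3, 4, 5], T = [6, 7, 8, 9, 10]

Max-flow min-cut theorem verified: both equal 5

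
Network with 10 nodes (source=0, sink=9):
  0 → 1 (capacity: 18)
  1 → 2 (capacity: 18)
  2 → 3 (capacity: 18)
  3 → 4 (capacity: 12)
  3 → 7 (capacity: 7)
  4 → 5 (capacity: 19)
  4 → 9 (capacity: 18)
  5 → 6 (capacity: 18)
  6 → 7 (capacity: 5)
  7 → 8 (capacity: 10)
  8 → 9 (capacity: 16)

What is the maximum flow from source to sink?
Maximum flow = 18

Max flow: 18

Flow assignment:
  0 → 1: 18/18
  1 → 2: 18/18
  2 → 3: 18/18
  3 → 4: 12/12
  3 → 7: 6/7
  4 → 9: 12/18
  7 → 8: 6/10
  8 → 9: 6/16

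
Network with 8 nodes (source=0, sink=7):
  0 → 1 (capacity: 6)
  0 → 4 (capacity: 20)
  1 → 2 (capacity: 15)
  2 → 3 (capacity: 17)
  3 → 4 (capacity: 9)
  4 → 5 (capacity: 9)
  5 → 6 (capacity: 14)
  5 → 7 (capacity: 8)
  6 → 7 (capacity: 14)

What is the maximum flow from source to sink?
Maximum flow = 9

Max flow: 9

Flow assignment:
  0 → 1: 6/6
  0 → 4: 3/20
  1 → 2: 6/15
  2 → 3: 6/17
  3 → 4: 6/9
  4 → 5: 9/9
  5 → 6: 1/14
  5 → 7: 8/8
  6 → 7: 1/14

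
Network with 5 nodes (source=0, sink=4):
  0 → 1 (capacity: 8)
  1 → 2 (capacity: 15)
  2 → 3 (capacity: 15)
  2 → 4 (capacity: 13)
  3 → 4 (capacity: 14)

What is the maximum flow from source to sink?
Maximum flow = 8

Max flow: 8

Flow assignment:
  0 → 1: 8/8
  1 → 2: 8/15
  2 → 4: 8/13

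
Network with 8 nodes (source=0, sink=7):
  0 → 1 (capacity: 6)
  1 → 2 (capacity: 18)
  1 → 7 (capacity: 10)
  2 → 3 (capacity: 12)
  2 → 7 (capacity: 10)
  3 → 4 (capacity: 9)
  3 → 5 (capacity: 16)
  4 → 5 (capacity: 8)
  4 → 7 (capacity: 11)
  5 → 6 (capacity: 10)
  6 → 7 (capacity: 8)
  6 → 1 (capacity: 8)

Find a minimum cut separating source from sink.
Min cut value = 6, edges: (0,1)

Min cut value: 6
Partition: S = [0], T = [1, 2, 3, 4, 5, 6, 7]
Cut edges: (0,1)

By max-flow min-cut theorem, max flow = min cut = 6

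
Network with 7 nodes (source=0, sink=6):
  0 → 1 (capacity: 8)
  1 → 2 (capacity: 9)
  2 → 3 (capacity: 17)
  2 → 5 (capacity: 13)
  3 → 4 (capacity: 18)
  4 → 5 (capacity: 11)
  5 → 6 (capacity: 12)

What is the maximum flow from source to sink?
Maximum flow = 8

Max flow: 8

Flow assignment:
  0 → 1: 8/8
  1 → 2: 8/9
  2 → 5: 8/13
  5 → 6: 8/12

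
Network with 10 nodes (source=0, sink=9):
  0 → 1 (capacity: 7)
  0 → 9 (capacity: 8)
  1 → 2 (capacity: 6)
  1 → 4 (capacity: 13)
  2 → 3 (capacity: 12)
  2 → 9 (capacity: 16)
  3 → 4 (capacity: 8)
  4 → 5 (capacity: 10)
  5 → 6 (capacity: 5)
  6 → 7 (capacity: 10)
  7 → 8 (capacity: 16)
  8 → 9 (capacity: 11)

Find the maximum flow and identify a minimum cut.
Max flow = 15, Min cut edges: (0,1), (0,9)

Maximum flow: 15
Minimum cut: (0,1), (0,9)
Partition: S = [0], T = [1, 2, 3, 4, 5, 6, 7, 8, 9]

Max-flow min-cut theorem verified: both equal 15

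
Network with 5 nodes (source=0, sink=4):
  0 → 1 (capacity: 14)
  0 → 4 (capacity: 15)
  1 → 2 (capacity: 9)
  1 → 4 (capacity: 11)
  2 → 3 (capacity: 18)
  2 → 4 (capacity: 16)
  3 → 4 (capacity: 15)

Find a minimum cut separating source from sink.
Min cut value = 29, edges: (0,1), (0,4)

Min cut value: 29
Partition: S = [0], T = [1, 2, 3, 4]
Cut edges: (0,1), (0,4)

By max-flow min-cut theorem, max flow = min cut = 29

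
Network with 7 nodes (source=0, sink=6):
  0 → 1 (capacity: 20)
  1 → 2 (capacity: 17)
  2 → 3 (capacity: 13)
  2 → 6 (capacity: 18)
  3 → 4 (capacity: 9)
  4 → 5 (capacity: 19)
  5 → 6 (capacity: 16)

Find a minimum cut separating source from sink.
Min cut value = 17, edges: (1,2)

Min cut value: 17
Partition: S = [0, 1], T = [2, 3, 4, 5, 6]
Cut edges: (1,2)

By max-flow min-cut theorem, max flow = min cut = 17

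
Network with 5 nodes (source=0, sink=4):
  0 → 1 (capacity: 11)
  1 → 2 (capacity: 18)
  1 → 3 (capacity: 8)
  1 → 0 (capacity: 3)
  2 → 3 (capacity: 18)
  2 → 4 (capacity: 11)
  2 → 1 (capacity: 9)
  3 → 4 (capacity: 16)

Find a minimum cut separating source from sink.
Min cut value = 11, edges: (0,1)

Min cut value: 11
Partition: S = [0], T = [1, 2, 3, 4]
Cut edges: (0,1)

By max-flow min-cut theorem, max flow = min cut = 11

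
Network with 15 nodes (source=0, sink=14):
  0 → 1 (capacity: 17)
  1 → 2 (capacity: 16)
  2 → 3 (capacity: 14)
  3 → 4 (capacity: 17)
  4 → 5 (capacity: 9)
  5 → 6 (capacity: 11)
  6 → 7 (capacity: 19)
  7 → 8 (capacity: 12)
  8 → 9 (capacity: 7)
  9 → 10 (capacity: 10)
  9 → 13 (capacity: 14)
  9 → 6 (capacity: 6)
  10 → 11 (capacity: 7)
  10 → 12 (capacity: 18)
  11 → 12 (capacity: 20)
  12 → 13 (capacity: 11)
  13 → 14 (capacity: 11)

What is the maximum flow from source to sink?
Maximum flow = 7

Max flow: 7

Flow assignment:
  0 → 1: 7/17
  1 → 2: 7/16
  2 → 3: 7/14
  3 → 4: 7/17
  4 → 5: 7/9
  5 → 6: 7/11
  6 → 7: 7/19
  7 → 8: 7/12
  8 → 9: 7/7
  9 → 13: 7/14
  13 → 14: 7/11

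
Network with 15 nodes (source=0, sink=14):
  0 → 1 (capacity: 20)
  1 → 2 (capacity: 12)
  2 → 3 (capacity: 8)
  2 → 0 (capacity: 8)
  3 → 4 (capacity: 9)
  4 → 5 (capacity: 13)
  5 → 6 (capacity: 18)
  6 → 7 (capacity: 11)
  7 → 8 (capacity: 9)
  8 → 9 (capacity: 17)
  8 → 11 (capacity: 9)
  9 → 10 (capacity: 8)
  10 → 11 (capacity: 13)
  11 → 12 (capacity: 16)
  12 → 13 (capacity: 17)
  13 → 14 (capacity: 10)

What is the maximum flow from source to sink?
Maximum flow = 8

Max flow: 8

Flow assignment:
  0 → 1: 12/20
  1 → 2: 12/12
  2 → 3: 8/8
  2 → 0: 4/8
  3 → 4: 8/9
  4 → 5: 8/13
  5 → 6: 8/18
  6 → 7: 8/11
  7 → 8: 8/9
  8 → 11: 8/9
  11 → 12: 8/16
  12 → 13: 8/17
  13 → 14: 8/10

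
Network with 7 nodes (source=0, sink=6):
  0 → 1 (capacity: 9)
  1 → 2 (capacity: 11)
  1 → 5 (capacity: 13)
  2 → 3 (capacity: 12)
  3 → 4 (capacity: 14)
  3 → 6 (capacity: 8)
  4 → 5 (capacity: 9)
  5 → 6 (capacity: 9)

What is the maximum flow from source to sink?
Maximum flow = 9

Max flow: 9

Flow assignment:
  0 → 1: 9/9
  1 → 5: 9/13
  5 → 6: 9/9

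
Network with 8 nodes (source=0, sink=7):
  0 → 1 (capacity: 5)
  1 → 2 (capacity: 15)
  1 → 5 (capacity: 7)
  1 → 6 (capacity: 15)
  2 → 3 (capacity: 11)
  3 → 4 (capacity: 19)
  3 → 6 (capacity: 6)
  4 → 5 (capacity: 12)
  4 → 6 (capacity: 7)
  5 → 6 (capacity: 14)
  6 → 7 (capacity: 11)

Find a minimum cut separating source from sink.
Min cut value = 5, edges: (0,1)

Min cut value: 5
Partition: S = [0], T = [1, 2, 3, 4, 5, 6, 7]
Cut edges: (0,1)

By max-flow min-cut theorem, max flow = min cut = 5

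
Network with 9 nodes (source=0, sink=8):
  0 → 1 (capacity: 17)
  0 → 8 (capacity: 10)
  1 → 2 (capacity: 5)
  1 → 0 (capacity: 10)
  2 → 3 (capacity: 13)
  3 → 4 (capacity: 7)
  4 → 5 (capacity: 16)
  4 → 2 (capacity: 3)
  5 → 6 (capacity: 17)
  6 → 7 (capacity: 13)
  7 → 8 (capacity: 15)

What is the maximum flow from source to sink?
Maximum flow = 15

Max flow: 15

Flow assignment:
  0 → 1: 5/17
  0 → 8: 10/10
  1 → 2: 5/5
  2 → 3: 5/13
  3 → 4: 5/7
  4 → 5: 5/16
  5 → 6: 5/17
  6 → 7: 5/13
  7 → 8: 5/15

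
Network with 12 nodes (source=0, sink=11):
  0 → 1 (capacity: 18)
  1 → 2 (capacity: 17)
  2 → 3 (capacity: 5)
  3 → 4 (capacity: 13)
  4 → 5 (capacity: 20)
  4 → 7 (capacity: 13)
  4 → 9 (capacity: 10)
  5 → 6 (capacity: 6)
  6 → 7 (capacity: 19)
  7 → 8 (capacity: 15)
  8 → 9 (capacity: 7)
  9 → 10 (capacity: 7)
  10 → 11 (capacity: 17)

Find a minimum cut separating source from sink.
Min cut value = 5, edges: (2,3)

Min cut value: 5
Partition: S = [0, 1, 2], T = [3, 4, 5, 6, 7, 8, 9, 10, 11]
Cut edges: (2,3)

By max-flow min-cut theorem, max flow = min cut = 5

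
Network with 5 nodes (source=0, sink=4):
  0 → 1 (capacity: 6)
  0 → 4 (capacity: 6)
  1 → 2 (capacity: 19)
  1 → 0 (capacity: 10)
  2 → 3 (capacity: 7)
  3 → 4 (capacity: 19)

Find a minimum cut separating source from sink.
Min cut value = 12, edges: (0,1), (0,4)

Min cut value: 12
Partition: S = [0], T = [1, 2, 3, 4]
Cut edges: (0,1), (0,4)

By max-flow min-cut theorem, max flow = min cut = 12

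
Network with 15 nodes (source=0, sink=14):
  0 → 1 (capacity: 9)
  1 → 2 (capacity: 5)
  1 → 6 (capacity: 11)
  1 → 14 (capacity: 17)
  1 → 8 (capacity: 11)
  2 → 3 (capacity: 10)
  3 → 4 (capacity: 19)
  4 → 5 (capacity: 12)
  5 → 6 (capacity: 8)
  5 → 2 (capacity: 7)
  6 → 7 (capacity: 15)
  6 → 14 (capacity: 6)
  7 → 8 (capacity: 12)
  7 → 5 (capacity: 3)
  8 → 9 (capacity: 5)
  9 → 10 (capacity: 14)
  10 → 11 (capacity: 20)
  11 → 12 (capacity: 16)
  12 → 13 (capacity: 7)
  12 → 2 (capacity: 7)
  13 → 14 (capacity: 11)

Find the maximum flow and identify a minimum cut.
Max flow = 9, Min cut edges: (0,1)

Maximum flow: 9
Minimum cut: (0,1)
Partition: S = [0], T = [1, 2, 3, 4, 5, 6, 7, 8, 9, 10, 11, 12, 13, 14]

Max-flow min-cut theorem verified: both equal 9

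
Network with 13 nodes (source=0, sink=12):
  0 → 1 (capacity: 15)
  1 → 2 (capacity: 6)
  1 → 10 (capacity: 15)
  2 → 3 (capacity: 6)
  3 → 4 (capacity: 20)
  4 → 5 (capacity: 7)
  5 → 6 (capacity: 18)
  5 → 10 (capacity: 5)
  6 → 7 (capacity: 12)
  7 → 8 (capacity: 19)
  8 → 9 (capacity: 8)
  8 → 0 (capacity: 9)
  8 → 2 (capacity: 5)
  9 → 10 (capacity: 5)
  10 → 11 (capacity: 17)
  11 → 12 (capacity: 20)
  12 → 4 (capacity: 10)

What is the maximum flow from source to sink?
Maximum flow = 15

Max flow: 15

Flow assignment:
  0 → 1: 15/15
  1 → 10: 15/15
  10 → 11: 15/17
  11 → 12: 15/20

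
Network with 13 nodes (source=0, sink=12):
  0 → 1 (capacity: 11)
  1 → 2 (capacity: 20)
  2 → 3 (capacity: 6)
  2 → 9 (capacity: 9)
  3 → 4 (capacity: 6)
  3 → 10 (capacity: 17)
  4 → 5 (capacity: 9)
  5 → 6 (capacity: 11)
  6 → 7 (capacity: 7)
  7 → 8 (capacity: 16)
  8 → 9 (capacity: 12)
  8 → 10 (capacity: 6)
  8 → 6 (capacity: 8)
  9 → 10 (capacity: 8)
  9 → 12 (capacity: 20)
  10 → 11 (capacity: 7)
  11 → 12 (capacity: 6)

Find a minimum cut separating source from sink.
Min cut value = 11, edges: (0,1)

Min cut value: 11
Partition: S = [0], T = [1, 2, 3, 4, 5, 6, 7, 8, 9, 10, 11, 12]
Cut edges: (0,1)

By max-flow min-cut theorem, max flow = min cut = 11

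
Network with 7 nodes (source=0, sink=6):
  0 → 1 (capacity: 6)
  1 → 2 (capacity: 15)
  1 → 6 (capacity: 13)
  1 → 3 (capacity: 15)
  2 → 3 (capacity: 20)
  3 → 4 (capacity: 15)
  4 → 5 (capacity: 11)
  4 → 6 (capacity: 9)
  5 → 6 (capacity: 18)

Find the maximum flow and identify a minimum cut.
Max flow = 6, Min cut edges: (0,1)

Maximum flow: 6
Minimum cut: (0,1)
Partition: S = [0], T = [1, 2, 3, 4, 5, 6]

Max-flow min-cut theorem verified: both equal 6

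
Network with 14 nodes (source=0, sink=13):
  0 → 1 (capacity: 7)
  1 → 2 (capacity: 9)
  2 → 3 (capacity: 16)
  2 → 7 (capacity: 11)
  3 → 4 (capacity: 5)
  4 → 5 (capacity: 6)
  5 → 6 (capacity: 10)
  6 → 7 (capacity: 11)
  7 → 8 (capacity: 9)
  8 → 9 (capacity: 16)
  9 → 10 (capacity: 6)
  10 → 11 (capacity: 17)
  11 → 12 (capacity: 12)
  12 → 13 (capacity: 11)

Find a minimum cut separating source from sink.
Min cut value = 6, edges: (9,10)

Min cut value: 6
Partition: S = [0, 1, 2, 3, 4, 5, 6, 7, 8, 9], T = [10, 11, 12, 13]
Cut edges: (9,10)

By max-flow min-cut theorem, max flow = min cut = 6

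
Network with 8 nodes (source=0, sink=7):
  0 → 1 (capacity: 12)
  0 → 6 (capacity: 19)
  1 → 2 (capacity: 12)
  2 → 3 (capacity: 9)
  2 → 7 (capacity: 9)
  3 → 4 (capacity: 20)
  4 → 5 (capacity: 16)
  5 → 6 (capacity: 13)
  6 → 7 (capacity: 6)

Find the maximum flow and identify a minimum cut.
Max flow = 15, Min cut edges: (2,7), (6,7)

Maximum flow: 15
Minimum cut: (2,7), (6,7)
Partition: S = [0, 1, 2, 3, 4, 5, 6], T = [7]

Max-flow min-cut theorem verified: both equal 15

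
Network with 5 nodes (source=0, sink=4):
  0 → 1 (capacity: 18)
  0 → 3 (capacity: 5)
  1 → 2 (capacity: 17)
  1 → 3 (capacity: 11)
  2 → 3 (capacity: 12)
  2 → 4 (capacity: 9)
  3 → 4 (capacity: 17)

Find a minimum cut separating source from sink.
Min cut value = 23, edges: (0,1), (0,3)

Min cut value: 23
Partition: S = [0], T = [1, 2, 3, 4]
Cut edges: (0,1), (0,3)

By max-flow min-cut theorem, max flow = min cut = 23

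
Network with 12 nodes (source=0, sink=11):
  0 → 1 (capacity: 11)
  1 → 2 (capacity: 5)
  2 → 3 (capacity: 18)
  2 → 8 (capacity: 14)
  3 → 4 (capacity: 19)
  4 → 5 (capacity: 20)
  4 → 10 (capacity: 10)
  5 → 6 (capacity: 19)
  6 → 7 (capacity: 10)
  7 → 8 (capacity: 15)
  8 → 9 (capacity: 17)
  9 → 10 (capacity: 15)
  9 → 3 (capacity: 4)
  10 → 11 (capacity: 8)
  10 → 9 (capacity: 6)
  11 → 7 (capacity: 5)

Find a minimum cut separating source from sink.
Min cut value = 5, edges: (1,2)

Min cut value: 5
Partition: S = [0, 1], T = [2, 3, 4, 5, 6, 7, 8, 9, 10, 11]
Cut edges: (1,2)

By max-flow min-cut theorem, max flow = min cut = 5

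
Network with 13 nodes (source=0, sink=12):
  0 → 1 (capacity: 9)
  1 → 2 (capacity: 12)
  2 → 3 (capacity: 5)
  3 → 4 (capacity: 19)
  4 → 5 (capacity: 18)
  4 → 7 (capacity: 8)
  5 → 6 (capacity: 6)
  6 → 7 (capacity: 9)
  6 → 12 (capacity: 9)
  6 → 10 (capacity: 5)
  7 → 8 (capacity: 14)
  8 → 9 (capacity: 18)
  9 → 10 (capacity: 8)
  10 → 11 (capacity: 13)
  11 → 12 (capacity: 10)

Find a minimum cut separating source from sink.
Min cut value = 5, edges: (2,3)

Min cut value: 5
Partition: S = [0, 1, 2], T = [3, 4, 5, 6, 7, 8, 9, 10, 11, 12]
Cut edges: (2,3)

By max-flow min-cut theorem, max flow = min cut = 5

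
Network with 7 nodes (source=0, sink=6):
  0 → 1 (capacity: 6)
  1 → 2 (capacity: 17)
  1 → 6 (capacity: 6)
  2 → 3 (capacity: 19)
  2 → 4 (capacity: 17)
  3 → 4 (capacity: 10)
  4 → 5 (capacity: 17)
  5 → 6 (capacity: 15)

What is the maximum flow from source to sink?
Maximum flow = 6

Max flow: 6

Flow assignment:
  0 → 1: 6/6
  1 → 6: 6/6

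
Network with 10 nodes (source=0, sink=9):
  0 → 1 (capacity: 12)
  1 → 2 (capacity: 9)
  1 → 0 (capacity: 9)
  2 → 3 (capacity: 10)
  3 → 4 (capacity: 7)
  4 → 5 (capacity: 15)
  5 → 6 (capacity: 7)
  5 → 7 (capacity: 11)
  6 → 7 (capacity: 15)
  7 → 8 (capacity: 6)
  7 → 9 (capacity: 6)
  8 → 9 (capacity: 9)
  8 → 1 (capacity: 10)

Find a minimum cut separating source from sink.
Min cut value = 7, edges: (3,4)

Min cut value: 7
Partition: S = [0, 1, 2, 3], T = [4, 5, 6, 7, 8, 9]
Cut edges: (3,4)

By max-flow min-cut theorem, max flow = min cut = 7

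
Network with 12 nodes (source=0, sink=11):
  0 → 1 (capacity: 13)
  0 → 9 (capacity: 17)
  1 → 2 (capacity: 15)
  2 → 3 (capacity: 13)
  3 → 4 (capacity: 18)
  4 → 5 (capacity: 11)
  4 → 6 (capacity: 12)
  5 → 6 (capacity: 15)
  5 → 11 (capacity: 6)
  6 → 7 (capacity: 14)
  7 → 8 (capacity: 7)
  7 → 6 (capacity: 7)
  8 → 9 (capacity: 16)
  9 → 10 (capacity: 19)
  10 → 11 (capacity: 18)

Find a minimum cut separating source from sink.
Min cut value = 24, edges: (5,11), (10,11)

Min cut value: 24
Partition: S = [0, 1, 2, 3, 4, 5, 6, 7, 8, 9, 10], T = [11]
Cut edges: (5,11), (10,11)

By max-flow min-cut theorem, max flow = min cut = 24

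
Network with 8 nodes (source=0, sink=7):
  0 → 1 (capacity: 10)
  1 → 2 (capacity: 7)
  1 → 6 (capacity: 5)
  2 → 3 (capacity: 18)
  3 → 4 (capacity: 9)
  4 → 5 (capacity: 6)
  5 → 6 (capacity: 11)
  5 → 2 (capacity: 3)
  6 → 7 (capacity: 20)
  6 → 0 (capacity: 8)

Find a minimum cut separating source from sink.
Min cut value = 10, edges: (0,1)

Min cut value: 10
Partition: S = [0], T = [1, 2, 3, 4, 5, 6, 7]
Cut edges: (0,1)

By max-flow min-cut theorem, max flow = min cut = 10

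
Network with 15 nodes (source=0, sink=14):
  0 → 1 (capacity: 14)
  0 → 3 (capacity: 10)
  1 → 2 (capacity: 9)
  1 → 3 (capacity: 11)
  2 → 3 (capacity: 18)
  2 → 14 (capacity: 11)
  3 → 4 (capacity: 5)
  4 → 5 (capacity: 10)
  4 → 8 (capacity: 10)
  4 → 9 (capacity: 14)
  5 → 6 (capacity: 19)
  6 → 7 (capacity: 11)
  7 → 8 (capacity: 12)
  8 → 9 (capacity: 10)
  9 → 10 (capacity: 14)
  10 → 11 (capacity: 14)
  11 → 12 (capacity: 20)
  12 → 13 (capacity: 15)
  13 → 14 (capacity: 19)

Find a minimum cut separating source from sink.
Min cut value = 14, edges: (1,2), (3,4)

Min cut value: 14
Partition: S = [0, 1, 3], T = [2, 4, 5, 6, 7, 8, 9, 10, 11, 12, 13, 14]
Cut edges: (1,2), (3,4)

By max-flow min-cut theorem, max flow = min cut = 14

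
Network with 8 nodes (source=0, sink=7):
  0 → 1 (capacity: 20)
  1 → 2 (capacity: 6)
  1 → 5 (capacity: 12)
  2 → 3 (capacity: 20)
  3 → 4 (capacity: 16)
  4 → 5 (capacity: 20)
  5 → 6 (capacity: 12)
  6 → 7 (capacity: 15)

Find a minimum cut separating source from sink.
Min cut value = 12, edges: (5,6)

Min cut value: 12
Partition: S = [0, 1, 2, 3, 4, 5], T = [6, 7]
Cut edges: (5,6)

By max-flow min-cut theorem, max flow = min cut = 12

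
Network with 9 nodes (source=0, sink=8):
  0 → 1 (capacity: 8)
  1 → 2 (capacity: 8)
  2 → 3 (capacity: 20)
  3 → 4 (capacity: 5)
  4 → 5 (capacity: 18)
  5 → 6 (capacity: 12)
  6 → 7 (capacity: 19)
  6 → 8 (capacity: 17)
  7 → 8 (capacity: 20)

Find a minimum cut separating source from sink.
Min cut value = 5, edges: (3,4)

Min cut value: 5
Partition: S = [0, 1, 2, 3], T = [4, 5, 6, 7, 8]
Cut edges: (3,4)

By max-flow min-cut theorem, max flow = min cut = 5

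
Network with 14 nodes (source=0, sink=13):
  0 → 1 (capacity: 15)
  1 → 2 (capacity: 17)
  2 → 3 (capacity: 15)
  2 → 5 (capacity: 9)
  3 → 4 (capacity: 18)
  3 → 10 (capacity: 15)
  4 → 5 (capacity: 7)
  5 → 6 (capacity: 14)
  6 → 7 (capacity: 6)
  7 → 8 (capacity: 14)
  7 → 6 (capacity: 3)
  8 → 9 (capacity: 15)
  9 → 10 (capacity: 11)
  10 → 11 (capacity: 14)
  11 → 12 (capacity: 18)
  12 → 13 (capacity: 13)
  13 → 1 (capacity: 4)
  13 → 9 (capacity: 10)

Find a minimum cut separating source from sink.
Min cut value = 13, edges: (12,13)

Min cut value: 13
Partition: S = [0, 1, 2, 3, 4, 5, 6, 7, 8, 9, 10, 11, 12], T = [13]
Cut edges: (12,13)

By max-flow min-cut theorem, max flow = min cut = 13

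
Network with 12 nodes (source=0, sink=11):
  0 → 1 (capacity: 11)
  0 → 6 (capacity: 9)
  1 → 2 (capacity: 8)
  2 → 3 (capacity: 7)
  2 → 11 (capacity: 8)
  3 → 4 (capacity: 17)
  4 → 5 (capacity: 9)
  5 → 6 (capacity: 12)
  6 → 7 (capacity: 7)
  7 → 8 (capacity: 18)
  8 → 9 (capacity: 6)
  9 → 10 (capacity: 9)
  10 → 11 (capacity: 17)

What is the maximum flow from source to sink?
Maximum flow = 14

Max flow: 14

Flow assignment:
  0 → 1: 8/11
  0 → 6: 6/9
  1 → 2: 8/8
  2 → 11: 8/8
  6 → 7: 6/7
  7 → 8: 6/18
  8 → 9: 6/6
  9 → 10: 6/9
  10 → 11: 6/17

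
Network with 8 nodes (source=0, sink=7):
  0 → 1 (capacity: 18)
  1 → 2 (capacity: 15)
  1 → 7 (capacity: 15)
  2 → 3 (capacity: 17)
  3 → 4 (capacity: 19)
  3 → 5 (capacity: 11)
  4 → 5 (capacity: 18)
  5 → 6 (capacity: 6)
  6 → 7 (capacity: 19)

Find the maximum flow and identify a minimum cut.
Max flow = 18, Min cut edges: (0,1)

Maximum flow: 18
Minimum cut: (0,1)
Partition: S = [0], T = [1, 2, 3, 4, 5, 6, 7]

Max-flow min-cut theorem verified: both equal 18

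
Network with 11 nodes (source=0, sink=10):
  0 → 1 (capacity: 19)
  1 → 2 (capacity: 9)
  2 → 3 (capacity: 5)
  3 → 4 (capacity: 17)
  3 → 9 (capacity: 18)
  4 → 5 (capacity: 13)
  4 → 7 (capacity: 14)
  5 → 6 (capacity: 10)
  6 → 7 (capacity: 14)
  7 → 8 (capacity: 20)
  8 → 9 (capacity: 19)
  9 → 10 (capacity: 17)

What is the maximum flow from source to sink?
Maximum flow = 5

Max flow: 5

Flow assignment:
  0 → 1: 5/19
  1 → 2: 5/9
  2 → 3: 5/5
  3 → 9: 5/18
  9 → 10: 5/17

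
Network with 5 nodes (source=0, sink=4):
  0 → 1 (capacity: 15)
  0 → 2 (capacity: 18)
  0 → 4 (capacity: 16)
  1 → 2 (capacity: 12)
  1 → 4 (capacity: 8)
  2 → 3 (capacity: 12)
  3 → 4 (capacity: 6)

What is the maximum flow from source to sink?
Maximum flow = 30

Max flow: 30

Flow assignment:
  0 → 1: 8/15
  0 → 2: 6/18
  0 → 4: 16/16
  1 → 4: 8/8
  2 → 3: 6/12
  3 → 4: 6/6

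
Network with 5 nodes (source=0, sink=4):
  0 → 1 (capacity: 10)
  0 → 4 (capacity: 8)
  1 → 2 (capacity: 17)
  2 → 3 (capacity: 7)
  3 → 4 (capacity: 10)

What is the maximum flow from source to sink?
Maximum flow = 15

Max flow: 15

Flow assignment:
  0 → 1: 7/10
  0 → 4: 8/8
  1 → 2: 7/17
  2 → 3: 7/7
  3 → 4: 7/10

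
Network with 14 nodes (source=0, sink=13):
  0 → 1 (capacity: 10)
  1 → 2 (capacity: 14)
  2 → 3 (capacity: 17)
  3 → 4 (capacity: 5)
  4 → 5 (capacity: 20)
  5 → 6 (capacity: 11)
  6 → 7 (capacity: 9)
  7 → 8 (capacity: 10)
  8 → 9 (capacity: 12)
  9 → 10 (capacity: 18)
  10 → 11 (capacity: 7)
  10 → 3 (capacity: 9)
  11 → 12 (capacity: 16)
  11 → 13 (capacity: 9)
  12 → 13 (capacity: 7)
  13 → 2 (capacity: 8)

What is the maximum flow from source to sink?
Maximum flow = 5

Max flow: 5

Flow assignment:
  0 → 1: 5/10
  1 → 2: 5/14
  2 → 3: 5/17
  3 → 4: 5/5
  4 → 5: 5/20
  5 → 6: 5/11
  6 → 7: 5/9
  7 → 8: 5/10
  8 → 9: 5/12
  9 → 10: 5/18
  10 → 11: 5/7
  11 → 13: 5/9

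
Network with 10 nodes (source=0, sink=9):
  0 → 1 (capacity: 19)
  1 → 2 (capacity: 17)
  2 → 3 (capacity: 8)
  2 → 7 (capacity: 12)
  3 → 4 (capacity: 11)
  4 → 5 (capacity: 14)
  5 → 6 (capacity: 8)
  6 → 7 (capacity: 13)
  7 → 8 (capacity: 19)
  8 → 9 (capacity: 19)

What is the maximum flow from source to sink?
Maximum flow = 17

Max flow: 17

Flow assignment:
  0 → 1: 17/19
  1 → 2: 17/17
  2 → 3: 5/8
  2 → 7: 12/12
  3 → 4: 5/11
  4 → 5: 5/14
  5 → 6: 5/8
  6 → 7: 5/13
  7 → 8: 17/19
  8 → 9: 17/19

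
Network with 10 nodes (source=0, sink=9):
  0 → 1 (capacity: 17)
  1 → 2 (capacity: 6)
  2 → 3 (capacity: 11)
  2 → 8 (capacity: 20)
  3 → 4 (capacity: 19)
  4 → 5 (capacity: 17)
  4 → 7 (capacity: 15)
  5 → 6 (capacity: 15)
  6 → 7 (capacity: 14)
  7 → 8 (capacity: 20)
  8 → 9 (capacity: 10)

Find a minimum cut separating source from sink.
Min cut value = 6, edges: (1,2)

Min cut value: 6
Partition: S = [0, 1], T = [2, 3, 4, 5, 6, 7, 8, 9]
Cut edges: (1,2)

By max-flow min-cut theorem, max flow = min cut = 6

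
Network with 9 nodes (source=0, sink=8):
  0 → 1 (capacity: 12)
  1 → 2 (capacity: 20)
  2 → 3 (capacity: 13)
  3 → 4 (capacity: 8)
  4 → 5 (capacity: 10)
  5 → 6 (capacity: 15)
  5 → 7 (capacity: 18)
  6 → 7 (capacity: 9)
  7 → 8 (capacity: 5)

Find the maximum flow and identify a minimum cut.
Max flow = 5, Min cut edges: (7,8)

Maximum flow: 5
Minimum cut: (7,8)
Partition: S = [0, 1, 2, 3, 4, 5, 6, 7], T = [8]

Max-flow min-cut theorem verified: both equal 5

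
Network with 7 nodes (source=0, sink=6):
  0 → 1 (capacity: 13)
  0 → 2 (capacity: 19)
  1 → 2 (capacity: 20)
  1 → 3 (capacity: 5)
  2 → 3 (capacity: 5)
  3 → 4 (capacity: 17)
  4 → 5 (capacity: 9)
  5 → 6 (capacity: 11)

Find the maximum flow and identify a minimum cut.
Max flow = 9, Min cut edges: (4,5)

Maximum flow: 9
Minimum cut: (4,5)
Partition: S = [0, 1, 2, 3, 4], T = [5, 6]

Max-flow min-cut theorem verified: both equal 9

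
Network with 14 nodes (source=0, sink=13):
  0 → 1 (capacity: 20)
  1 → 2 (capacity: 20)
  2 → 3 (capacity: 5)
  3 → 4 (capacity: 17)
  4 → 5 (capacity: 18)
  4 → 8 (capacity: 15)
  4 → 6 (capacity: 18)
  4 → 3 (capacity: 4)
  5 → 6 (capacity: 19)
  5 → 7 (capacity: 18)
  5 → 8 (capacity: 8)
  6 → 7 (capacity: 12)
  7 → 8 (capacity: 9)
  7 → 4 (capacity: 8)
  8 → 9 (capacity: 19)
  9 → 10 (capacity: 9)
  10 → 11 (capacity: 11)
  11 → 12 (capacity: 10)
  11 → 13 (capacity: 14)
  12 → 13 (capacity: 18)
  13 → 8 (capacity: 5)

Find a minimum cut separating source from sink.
Min cut value = 5, edges: (2,3)

Min cut value: 5
Partition: S = [0, 1, 2], T = [3, 4, 5, 6, 7, 8, 9, 10, 11, 12, 13]
Cut edges: (2,3)

By max-flow min-cut theorem, max flow = min cut = 5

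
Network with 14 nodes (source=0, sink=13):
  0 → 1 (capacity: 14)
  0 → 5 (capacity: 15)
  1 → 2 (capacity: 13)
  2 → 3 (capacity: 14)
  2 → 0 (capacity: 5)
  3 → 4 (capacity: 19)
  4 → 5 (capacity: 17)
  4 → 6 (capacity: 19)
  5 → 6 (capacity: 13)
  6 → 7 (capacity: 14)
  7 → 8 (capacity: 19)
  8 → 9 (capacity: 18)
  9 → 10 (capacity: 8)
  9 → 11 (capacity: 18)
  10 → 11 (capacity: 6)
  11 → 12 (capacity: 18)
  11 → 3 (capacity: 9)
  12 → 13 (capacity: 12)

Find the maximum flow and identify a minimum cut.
Max flow = 12, Min cut edges: (12,13)

Maximum flow: 12
Minimum cut: (12,13)
Partition: S = [0, 1, 2, 3, 4, 5, 6, 7, 8, 9, 10, 11, 12], T = [13]

Max-flow min-cut theorem verified: both equal 12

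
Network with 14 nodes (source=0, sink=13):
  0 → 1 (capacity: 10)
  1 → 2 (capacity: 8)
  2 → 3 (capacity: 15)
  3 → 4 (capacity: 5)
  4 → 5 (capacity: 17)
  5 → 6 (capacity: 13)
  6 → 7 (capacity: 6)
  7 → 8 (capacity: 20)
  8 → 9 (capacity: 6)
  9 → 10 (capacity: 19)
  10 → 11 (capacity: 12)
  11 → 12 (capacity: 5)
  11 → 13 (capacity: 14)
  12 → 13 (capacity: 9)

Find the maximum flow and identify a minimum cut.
Max flow = 5, Min cut edges: (3,4)

Maximum flow: 5
Minimum cut: (3,4)
Partition: S = [0, 1, 2, 3], T = [4, 5, 6, 7, 8, 9, 10, 11, 12, 13]

Max-flow min-cut theorem verified: both equal 5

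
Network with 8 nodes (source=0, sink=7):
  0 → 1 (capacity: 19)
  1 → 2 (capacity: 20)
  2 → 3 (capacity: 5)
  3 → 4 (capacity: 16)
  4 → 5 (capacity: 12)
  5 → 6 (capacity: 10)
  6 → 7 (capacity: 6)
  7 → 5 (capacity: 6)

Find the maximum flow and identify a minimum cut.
Max flow = 5, Min cut edges: (2,3)

Maximum flow: 5
Minimum cut: (2,3)
Partition: S = [0, 1, 2], T = [3, 4, 5, 6, 7]

Max-flow min-cut theorem verified: both equal 5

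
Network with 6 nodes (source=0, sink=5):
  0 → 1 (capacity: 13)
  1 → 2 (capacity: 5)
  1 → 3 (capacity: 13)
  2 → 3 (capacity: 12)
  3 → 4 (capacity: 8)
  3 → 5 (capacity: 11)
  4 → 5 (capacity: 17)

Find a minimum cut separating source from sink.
Min cut value = 13, edges: (0,1)

Min cut value: 13
Partition: S = [0], T = [1, 2, 3, 4, 5]
Cut edges: (0,1)

By max-flow min-cut theorem, max flow = min cut = 13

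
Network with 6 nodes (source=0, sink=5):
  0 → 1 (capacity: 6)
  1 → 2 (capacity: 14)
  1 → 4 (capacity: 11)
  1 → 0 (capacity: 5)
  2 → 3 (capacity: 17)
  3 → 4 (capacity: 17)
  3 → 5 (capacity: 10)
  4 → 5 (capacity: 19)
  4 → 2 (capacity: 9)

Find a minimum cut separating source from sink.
Min cut value = 6, edges: (0,1)

Min cut value: 6
Partition: S = [0], T = [1, 2, 3, 4, 5]
Cut edges: (0,1)

By max-flow min-cut theorem, max flow = min cut = 6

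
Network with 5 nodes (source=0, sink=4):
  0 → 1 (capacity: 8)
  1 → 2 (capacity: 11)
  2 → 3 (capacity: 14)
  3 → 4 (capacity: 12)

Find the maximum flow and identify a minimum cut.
Max flow = 8, Min cut edges: (0,1)

Maximum flow: 8
Minimum cut: (0,1)
Partition: S = [0], T = [1, 2, 3, 4]

Max-flow min-cut theorem verified: both equal 8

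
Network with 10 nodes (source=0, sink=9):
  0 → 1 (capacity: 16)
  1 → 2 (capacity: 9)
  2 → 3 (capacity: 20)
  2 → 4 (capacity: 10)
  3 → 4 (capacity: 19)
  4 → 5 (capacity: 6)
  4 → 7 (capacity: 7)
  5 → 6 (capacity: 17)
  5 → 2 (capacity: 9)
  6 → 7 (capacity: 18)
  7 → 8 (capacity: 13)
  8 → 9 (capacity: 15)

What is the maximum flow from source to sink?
Maximum flow = 9

Max flow: 9

Flow assignment:
  0 → 1: 9/16
  1 → 2: 9/9
  2 → 4: 9/10
  4 → 5: 2/6
  4 → 7: 7/7
  5 → 6: 2/17
  6 → 7: 2/18
  7 → 8: 9/13
  8 → 9: 9/15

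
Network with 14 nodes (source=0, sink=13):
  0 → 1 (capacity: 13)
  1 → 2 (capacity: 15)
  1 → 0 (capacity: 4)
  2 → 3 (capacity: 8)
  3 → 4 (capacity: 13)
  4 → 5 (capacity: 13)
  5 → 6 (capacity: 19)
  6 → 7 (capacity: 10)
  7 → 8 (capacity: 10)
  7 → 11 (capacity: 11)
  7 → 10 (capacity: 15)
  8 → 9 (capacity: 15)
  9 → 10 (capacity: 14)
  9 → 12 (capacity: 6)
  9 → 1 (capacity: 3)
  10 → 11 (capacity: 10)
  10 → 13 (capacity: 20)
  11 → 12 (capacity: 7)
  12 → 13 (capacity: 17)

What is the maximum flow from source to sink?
Maximum flow = 8

Max flow: 8

Flow assignment:
  0 → 1: 8/13
  1 → 2: 8/15
  2 → 3: 8/8
  3 → 4: 8/13
  4 → 5: 8/13
  5 → 6: 8/19
  6 → 7: 8/10
  7 → 10: 8/15
  10 → 13: 8/20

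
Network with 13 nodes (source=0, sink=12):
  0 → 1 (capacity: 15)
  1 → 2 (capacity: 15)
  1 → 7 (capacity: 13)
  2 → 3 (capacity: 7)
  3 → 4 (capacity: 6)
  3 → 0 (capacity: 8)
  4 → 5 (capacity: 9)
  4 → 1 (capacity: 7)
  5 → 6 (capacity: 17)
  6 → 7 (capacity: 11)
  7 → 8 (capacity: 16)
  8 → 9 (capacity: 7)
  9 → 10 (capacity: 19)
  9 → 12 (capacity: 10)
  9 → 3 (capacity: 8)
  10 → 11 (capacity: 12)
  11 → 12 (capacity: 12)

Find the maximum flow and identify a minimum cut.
Max flow = 7, Min cut edges: (8,9)

Maximum flow: 7
Minimum cut: (8,9)
Partition: S = [0, 1, 2, 3, 4, 5, 6, 7, 8], T = [9, 10, 11, 12]

Max-flow min-cut theorem verified: both equal 7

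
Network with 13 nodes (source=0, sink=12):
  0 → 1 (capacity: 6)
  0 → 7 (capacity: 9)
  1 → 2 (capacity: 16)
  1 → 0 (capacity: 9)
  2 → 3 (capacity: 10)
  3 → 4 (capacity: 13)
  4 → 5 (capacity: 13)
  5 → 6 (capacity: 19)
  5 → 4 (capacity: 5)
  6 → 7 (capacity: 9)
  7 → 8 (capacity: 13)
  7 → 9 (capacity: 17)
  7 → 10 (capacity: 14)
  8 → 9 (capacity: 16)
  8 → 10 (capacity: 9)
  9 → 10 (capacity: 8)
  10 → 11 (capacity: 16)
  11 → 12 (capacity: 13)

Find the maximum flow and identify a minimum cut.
Max flow = 13, Min cut edges: (11,12)

Maximum flow: 13
Minimum cut: (11,12)
Partition: S = [0, 1, 2, 3, 4, 5, 6, 7, 8, 9, 10, 11], T = [12]

Max-flow min-cut theorem verified: both equal 13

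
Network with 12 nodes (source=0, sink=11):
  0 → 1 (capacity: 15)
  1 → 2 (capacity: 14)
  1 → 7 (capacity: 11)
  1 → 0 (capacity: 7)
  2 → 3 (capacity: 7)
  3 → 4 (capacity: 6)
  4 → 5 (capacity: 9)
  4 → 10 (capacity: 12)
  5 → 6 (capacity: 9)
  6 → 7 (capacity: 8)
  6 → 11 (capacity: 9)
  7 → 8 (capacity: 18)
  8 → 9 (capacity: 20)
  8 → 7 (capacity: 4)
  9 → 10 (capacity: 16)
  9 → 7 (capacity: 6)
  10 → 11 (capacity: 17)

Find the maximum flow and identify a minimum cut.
Max flow = 15, Min cut edges: (0,1)

Maximum flow: 15
Minimum cut: (0,1)
Partition: S = [0], T = [1, 2, 3, 4, 5, 6, 7, 8, 9, 10, 11]

Max-flow min-cut theorem verified: both equal 15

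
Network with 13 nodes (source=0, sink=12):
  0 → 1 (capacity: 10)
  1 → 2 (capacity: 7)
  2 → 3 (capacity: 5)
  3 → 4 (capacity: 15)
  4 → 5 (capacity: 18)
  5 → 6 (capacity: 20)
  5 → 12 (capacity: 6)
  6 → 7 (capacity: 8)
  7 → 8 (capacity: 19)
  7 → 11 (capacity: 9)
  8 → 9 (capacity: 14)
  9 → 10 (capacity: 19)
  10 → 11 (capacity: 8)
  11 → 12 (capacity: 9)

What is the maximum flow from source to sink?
Maximum flow = 5

Max flow: 5

Flow assignment:
  0 → 1: 5/10
  1 → 2: 5/7
  2 → 3: 5/5
  3 → 4: 5/15
  4 → 5: 5/18
  5 → 12: 5/6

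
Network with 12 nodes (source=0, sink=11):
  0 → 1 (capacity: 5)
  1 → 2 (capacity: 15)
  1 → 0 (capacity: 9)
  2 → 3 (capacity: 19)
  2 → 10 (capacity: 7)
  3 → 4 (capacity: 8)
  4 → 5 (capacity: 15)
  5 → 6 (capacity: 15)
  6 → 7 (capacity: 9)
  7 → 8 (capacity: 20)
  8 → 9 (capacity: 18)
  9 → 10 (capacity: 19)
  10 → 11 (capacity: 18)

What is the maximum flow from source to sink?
Maximum flow = 5

Max flow: 5

Flow assignment:
  0 → 1: 5/5
  1 → 2: 5/15
  2 → 10: 5/7
  10 → 11: 5/18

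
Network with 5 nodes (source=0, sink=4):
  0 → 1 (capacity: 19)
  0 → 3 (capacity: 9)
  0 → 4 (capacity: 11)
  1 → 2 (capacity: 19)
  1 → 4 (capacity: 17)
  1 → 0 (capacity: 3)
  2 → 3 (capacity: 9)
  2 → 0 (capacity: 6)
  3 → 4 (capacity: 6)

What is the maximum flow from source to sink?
Maximum flow = 34

Max flow: 34

Flow assignment:
  0 → 1: 19/19
  0 → 3: 6/9
  0 → 4: 11/11
  1 → 2: 2/19
  1 → 4: 17/17
  2 → 0: 2/6
  3 → 4: 6/6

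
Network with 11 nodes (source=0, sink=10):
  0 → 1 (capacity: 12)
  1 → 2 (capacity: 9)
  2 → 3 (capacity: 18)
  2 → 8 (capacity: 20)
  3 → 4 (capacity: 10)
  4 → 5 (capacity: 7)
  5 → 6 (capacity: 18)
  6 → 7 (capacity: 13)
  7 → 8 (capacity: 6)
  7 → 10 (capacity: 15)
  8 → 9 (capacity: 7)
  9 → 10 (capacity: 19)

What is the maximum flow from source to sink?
Maximum flow = 9

Max flow: 9

Flow assignment:
  0 → 1: 9/12
  1 → 2: 9/9
  2 → 3: 2/18
  2 → 8: 7/20
  3 → 4: 2/10
  4 → 5: 2/7
  5 → 6: 2/18
  6 → 7: 2/13
  7 → 10: 2/15
  8 → 9: 7/7
  9 → 10: 7/19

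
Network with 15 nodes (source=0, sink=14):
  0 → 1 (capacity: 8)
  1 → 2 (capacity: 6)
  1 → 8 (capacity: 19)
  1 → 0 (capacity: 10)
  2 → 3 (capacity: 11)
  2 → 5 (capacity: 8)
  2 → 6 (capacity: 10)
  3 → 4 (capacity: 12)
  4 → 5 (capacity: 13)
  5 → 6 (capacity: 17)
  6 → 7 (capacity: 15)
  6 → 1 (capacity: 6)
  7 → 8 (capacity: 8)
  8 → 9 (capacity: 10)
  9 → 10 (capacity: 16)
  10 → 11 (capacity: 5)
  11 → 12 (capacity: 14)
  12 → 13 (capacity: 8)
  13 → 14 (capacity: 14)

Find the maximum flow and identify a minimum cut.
Max flow = 5, Min cut edges: (10,11)

Maximum flow: 5
Minimum cut: (10,11)
Partition: S = [0, 1, 2, 3, 4, 5, 6, 7, 8, 9, 10], T = [11, 12, 13, 14]

Max-flow min-cut theorem verified: both equal 5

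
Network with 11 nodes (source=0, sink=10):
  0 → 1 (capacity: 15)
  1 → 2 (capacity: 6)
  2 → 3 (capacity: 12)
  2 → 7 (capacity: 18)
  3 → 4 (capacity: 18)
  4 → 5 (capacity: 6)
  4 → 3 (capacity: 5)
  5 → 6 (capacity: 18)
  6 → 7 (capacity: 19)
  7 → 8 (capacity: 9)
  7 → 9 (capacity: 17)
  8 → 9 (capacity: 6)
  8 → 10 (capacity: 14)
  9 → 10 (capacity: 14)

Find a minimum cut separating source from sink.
Min cut value = 6, edges: (1,2)

Min cut value: 6
Partition: S = [0, 1], T = [2, 3, 4, 5, 6, 7, 8, 9, 10]
Cut edges: (1,2)

By max-flow min-cut theorem, max flow = min cut = 6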